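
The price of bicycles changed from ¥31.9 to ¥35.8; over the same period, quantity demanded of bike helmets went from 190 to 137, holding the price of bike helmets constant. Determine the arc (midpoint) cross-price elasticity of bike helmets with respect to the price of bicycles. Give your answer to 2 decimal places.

-2.81

ΔQ_A = 137 − 190 = -53; ΔP_B = 35.8 − 31.9 = 3.9.
Midpoints: Q̄_A = 163.5, P̄_B = 33.85.
ε = (ΔQ_A/Q̄_A)/(ΔP_B/P̄_B) = (-53/163.5)/(3.9/33.85) ≈ -2.81.
ε < 0: bike helmets and bicycles are complements.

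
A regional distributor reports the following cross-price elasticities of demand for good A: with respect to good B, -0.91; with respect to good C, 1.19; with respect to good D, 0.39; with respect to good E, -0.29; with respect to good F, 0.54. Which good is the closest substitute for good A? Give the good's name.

Substitutes have ε > 0. Among the positive values, 1.19 (good C) is largest.

good C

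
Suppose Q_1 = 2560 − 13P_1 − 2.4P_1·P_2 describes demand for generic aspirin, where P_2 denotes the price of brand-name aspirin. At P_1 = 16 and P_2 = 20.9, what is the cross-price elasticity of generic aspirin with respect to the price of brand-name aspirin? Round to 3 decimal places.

-0.518

At P_1 = 16 and P_2 = 20.9: Q_1 = 1549.44.
∂Q_1/∂P_2 = -2.4P_1 = -2.4(16) = -38.4000.
ε = (∂Q_1/∂P_2)(P_2/Q_1) = -38.4000 × (20.9/1549.44) ≈ -0.518.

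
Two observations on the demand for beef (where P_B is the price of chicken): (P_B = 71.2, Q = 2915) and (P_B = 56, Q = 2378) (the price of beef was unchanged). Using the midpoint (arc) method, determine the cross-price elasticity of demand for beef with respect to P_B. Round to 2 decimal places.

0.85

ΔQ_A = 2378 − 2915 = -537; ΔP_B = 56 − 71.2 = -15.2.
Midpoints: Q̄_A = 2646.5, P̄_B = 63.60.
ε = (ΔQ_A/Q̄_A)/(ΔP_B/P̄_B) = (-537/2646.5)/(-15.2/63.60) ≈ 0.85.
ε > 0: beef and chicken are substitutes.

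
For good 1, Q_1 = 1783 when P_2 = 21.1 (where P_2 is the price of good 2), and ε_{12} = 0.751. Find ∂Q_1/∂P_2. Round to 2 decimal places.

ε = (∂Q_1/∂P_2)·(P_2/Q_1) ⇒ ∂Q_1/∂P_2 = ε·Q_1/P_2 = 0.751 × 1783/21.1 ≈ 63.46.

63.46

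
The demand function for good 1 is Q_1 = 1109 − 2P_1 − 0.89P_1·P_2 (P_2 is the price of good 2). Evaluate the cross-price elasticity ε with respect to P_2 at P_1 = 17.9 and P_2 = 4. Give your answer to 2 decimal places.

-0.06

At P_1 = 17.9 and P_2 = 4: Q_1 = 1009.476.
∂Q_1/∂P_2 = -0.89P_1 = -0.89(17.9) = -15.9310.
ε = (∂Q_1/∂P_2)(P_2/Q_1) = -15.9310 × (4/1009.476) ≈ -0.06.
ε < 0: complements.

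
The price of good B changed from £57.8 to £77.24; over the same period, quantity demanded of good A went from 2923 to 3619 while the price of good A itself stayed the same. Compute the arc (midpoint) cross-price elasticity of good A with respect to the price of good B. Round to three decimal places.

0.739

ΔQ_A = 3619 − 2923 = 696; ΔP_B = 77.24 − 57.8 = 19.44.
Midpoints: Q̄_A = 3271.0, P̄_B = 67.52.
ε = (ΔQ_A/Q̄_A)/(ΔP_B/P̄_B) = (696/3271.0)/(19.44/67.52) ≈ 0.739.
ε > 0: good A and good B are substitutes.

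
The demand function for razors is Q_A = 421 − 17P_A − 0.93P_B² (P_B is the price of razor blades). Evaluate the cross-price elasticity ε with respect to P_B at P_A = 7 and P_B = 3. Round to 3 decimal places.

-0.057

At P_A = 7 and P_B = 3: Q_A = 293.63.
∂Q_A/∂P_B = -1.86P_B = -1.86(3) = -5.5800.
ε = (∂Q_A/∂P_B)(P_B/Q_A) = -5.5800 × (3/293.63) ≈ -0.057.
ε < 0: complements.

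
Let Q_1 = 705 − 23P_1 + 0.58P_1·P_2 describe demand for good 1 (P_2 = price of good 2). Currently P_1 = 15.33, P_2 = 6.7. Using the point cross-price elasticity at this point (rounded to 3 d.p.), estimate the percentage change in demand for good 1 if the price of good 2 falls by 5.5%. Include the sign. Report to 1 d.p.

At P_1 = 15.33, P_2 = 6.7: Q_1 = 411.982.
∂Q_1/∂P_2 = 0.58P_1 = 8.8914.
ε = (∂Q_1/∂P_2)(P_2/Q_1) = 8.8914 × 6.7/411.982 ≈ 0.145.
%ΔQ_1 ≈ ε × %ΔP_2 = 0.145 × (-5.5%) = -0.8%.

-0.8%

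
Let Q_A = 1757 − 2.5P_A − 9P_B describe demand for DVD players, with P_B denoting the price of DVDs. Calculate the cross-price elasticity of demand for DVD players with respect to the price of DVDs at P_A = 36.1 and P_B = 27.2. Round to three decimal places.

-0.172

At P_A = 36.1 and P_B = 27.2: Q_A = 1421.95.
∂Q_A/∂P_B = -9.
ε = (∂Q_A/∂P_B)(P_B/Q_A) = -9 × (27.2/1421.95) ≈ -0.172.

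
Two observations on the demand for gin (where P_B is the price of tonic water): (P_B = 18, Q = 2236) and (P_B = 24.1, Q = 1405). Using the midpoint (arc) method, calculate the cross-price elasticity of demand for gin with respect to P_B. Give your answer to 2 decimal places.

ΔQ_A = 1405 − 2236 = -831; ΔP_B = 24.1 − 18 = 6.1.
Midpoints: Q̄_A = 1820.5, P̄_B = 21.05.
ε = (ΔQ_A/Q̄_A)/(ΔP_B/P̄_B) = (-831/1820.5)/(6.1/21.05) ≈ -1.58.
ε < 0: gin and tonic water are complements.

-1.58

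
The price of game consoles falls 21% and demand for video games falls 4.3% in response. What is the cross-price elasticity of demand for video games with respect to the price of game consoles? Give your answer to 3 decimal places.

ε = (%ΔQ of video games) / (%ΔP of game consoles) = (-4.3%) / (-21%) ≈ 0.205.
Positive cross-price elasticity: substitutes.

0.205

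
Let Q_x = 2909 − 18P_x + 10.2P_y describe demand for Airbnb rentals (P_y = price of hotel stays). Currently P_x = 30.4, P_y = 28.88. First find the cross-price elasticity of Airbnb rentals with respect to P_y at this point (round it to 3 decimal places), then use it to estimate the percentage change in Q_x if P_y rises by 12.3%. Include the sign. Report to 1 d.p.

At P_x = 30.4, P_y = 28.88: Q_x = 2656.376.
∂Q_x/∂P_y = 10.2.
ε = (∂Q_x/∂P_y)(P_y/Q_x) = 10.2000 × 28.88/2656.376 ≈ 0.111.
%ΔQ_x ≈ ε × %ΔP_y = 0.111 × (12.3%) = 1.4%.

1.4%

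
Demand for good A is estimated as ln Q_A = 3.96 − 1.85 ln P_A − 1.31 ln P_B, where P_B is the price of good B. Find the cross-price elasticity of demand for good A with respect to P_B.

In a log-linear (constant-elasticity) demand function, the coefficient on ln P_B is the cross-price elasticity.
ε = -1.31. Negative, so good A and good B are complements.

-1.31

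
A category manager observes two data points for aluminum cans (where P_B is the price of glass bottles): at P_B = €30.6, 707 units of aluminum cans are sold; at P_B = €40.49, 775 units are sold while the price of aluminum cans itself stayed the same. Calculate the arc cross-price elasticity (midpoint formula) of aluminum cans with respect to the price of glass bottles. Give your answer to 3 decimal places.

0.330

ΔQ_A = 775 − 707 = 68; ΔP_B = 40.49 − 30.6 = 9.89.
Midpoints: Q̄_A = 741.0, P̄_B = 35.55.
ε = (ΔQ_A/Q̄_A)/(ΔP_B/P̄_B) = (68/741.0)/(9.89/35.55) ≈ 0.330.
ε > 0: aluminum cans and glass bottles are substitutes.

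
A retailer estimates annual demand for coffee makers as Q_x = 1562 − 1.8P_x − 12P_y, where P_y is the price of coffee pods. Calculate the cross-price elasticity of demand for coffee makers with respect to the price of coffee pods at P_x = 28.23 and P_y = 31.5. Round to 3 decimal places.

At P_x = 28.23 and P_y = 31.5: Q_x = 1133.186.
∂Q_x/∂P_y = -12.
ε = (∂Q_x/∂P_y)(P_y/Q_x) = -12 × (31.5/1133.186) ≈ -0.334.
Since ε < 0, coffee makers and coffee pods are complements.

-0.334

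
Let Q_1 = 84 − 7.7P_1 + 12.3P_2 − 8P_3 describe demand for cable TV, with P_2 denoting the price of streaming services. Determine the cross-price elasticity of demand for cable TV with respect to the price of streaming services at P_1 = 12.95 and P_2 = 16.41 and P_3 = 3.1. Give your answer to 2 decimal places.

1.25

At P_1 = 12.95 and P_2 = 16.41 and P_3 = 3.1: Q_1 = 161.328.
∂Q_1/∂P_2 = 12.3.
ε = (∂Q_1/∂P_2)(P_2/Q_1) = 12.3 × (16.41/161.328) ≈ 1.25.
Since ε > 0, cable TV and streaming services are substitutes.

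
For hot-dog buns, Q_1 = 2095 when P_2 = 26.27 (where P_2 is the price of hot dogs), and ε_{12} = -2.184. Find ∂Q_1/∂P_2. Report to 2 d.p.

-174.17

ε = (∂Q_1/∂P_2)·(P_2/Q_1) ⇒ ∂Q_1/∂P_2 = ε·Q_1/P_2 = -2.184 × 2095/26.27 ≈ -174.17.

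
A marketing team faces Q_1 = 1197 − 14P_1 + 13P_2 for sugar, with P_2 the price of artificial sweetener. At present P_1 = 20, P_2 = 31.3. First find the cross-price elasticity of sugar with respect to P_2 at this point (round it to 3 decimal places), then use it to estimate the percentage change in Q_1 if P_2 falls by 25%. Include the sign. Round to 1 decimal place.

At P_1 = 20, P_2 = 31.3: Q_1 = 1323.9.
∂Q_1/∂P_2 = 13.
ε = (∂Q_1/∂P_2)(P_2/Q_1) = 13.0000 × 31.3/1323.9 ≈ 0.307.
%ΔQ_1 ≈ ε × %ΔP_2 = 0.307 × (-25%) = -7.7%.

-7.7%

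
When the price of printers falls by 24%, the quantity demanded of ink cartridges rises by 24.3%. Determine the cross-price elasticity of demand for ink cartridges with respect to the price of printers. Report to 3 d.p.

-1.013

ε = (%ΔQ of ink cartridges) / (%ΔP of printers) = (24.3%) / (-24%) ≈ -1.013.
Negative cross-price elasticity: complements.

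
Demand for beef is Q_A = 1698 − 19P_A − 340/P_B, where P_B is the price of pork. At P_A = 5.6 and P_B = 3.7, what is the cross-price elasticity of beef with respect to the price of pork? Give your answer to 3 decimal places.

At P_A = 5.6 and P_B = 3.7: Q_A = 1499.708.
∂Q_A/∂P_B = 340/P_B² = 24.8356.
ε = (∂Q_A/∂P_B)(P_B/Q_A) = 24.8356 × (3.7/1499.708) ≈ 0.061.
ε > 0: substitutes.

0.061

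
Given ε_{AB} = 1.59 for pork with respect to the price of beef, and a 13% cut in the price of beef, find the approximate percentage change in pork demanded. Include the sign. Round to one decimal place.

-20.7%

%ΔQ ≈ ε × %ΔP of beef = 1.59 × (-13%) = -20.7%.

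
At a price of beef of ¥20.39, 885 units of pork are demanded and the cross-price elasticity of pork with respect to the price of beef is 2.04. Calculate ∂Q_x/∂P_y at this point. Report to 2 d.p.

ε = (∂Q_x/∂P_y)·(P_y/Q_x) ⇒ ∂Q_x/∂P_y = ε·Q_x/P_y = 2.04 × 885/20.39 ≈ 88.54.

88.54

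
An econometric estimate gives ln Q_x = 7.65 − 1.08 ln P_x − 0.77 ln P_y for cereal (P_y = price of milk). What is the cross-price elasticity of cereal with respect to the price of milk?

-0.77

In a log-linear (constant-elasticity) demand function, the coefficient on ln P_y is the cross-price elasticity.
ε = -0.77. Negative, so cereal and milk are complements.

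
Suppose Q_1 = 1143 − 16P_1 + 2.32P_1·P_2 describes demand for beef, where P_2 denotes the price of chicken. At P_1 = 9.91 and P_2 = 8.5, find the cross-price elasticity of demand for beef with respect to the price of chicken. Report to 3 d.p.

At P_1 = 9.91 and P_2 = 8.5: Q_1 = 1179.865.
∂Q_1/∂P_2 = 2.32P_1 = 2.32(9.91) = 22.9912.
ε = (∂Q_1/∂P_2)(P_2/Q_1) = 22.9912 × (8.5/1179.865) ≈ 0.166.

0.166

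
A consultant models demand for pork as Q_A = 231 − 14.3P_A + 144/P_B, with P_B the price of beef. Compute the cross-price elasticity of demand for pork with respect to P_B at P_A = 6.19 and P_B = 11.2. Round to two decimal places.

-0.08

At P_A = 6.19 and P_B = 11.2: Q_A = 155.340.
∂Q_A/∂P_B = −144/P_B² = -1.1480.
ε = (∂Q_A/∂P_B)(P_B/Q_A) = -1.1480 × (11.2/155.340) ≈ -0.08.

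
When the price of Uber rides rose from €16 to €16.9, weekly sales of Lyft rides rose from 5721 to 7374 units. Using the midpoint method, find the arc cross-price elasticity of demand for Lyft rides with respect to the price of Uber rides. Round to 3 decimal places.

ΔQ_A = 7374 − 5721 = 1653; ΔP_B = 16.9 − 16 = 0.9.
Midpoints: Q̄_A = 6547.5, P̄_B = 16.45.
ε = (ΔQ_A/Q̄_A)/(ΔP_B/P̄_B) = (1653/6547.5)/(0.9/16.45) ≈ 4.614.

4.614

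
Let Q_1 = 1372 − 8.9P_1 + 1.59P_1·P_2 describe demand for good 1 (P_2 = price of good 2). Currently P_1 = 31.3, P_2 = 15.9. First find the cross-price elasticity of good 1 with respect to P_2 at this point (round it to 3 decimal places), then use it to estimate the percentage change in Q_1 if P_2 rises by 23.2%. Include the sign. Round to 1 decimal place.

At P_1 = 31.3, P_2 = 15.9: Q_1 = 1884.725.
∂Q_1/∂P_2 = 1.59P_1 = 49.7670.
ε = (∂Q_1/∂P_2)(P_2/Q_1) = 49.7670 × 15.9/1884.725 ≈ 0.420.
%ΔQ_1 ≈ ε × %ΔP_2 = 0.420 × (23.2%) = 9.7%.

9.7%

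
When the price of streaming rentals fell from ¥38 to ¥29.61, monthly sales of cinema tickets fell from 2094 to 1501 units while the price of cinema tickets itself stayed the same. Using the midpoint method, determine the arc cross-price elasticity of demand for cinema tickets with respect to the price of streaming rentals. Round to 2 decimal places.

1.33

ΔQ_A = 1501 − 2094 = -593; ΔP_B = 29.61 − 38 = -8.39.
Midpoints: Q̄_A = 1797.5, P̄_B = 33.80.
ε = (ΔQ_A/Q̄_A)/(ΔP_B/P̄_B) = (-593/1797.5)/(-8.39/33.80) ≈ 1.33.
ε > 0: cinema tickets and streaming rentals are substitutes.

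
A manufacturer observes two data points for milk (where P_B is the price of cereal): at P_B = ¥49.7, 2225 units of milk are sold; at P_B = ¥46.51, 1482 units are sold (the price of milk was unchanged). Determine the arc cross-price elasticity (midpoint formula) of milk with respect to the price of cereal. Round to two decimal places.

ΔQ_A = 1482 − 2225 = -743; ΔP_B = 46.51 − 49.7 = -3.19.
Midpoints: Q̄_A = 1853.5, P̄_B = 48.11.
ε = (ΔQ_A/Q̄_A)/(ΔP_B/P̄_B) = (-743/1853.5)/(-3.19/48.11) ≈ 6.04.
ε > 0: milk and cereal are substitutes.

6.04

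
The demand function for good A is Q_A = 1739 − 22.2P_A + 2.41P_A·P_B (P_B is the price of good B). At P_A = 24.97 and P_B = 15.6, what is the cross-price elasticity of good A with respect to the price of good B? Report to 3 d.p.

0.442

At P_A = 24.97 and P_B = 15.6: Q_A = 2123.438.
∂Q_A/∂P_B = 2.41P_A = 2.41(24.97) = 60.1777.
ε = (∂Q_A/∂P_B)(P_B/Q_A) = 60.1777 × (15.6/2123.438) ≈ 0.442.
ε > 0: substitutes.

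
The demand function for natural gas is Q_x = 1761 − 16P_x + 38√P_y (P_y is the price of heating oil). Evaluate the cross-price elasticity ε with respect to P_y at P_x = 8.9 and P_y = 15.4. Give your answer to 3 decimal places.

0.042

At P_x = 8.9 and P_y = 15.4: Q_x = 1767.723.
∂Q_x/∂P_y = 38/(2√P_y) = 38/(2√15.4) = 4.8416.
ε = (∂Q_x/∂P_y)(P_y/Q_x) = 4.8416 × (15.4/1767.723) ≈ 0.042.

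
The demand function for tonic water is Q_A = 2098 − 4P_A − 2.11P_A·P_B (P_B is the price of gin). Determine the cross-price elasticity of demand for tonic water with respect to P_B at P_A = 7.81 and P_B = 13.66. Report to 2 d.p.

At P_A = 7.81 and P_B = 13.66: Q_A = 1841.655.
∂Q_A/∂P_B = -2.11P_A = -2.11(7.81) = -16.4791.
ε = (∂Q_A/∂P_B)(P_B/Q_A) = -16.4791 × (13.66/1841.655) ≈ -0.12.
ε < 0: complements.

-0.12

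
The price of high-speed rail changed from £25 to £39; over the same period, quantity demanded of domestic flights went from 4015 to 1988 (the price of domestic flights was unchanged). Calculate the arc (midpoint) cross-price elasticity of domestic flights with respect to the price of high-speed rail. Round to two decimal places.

ΔQ_A = 1988 − 4015 = -2027; ΔP_B = 39 − 25 = 14.
Midpoints: Q̄_A = 3001.5, P̄_B = 32.00.
ε = (ΔQ_A/Q̄_A)/(ΔP_B/P̄_B) = (-2027/3001.5)/(14/32.00) ≈ -1.54.

-1.54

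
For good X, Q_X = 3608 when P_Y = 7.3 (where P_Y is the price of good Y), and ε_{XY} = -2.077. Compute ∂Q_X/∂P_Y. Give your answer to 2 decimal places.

ε = (∂Q_X/∂P_Y)·(P_Y/Q_X) ⇒ ∂Q_X/∂P_Y = ε·Q_X/P_Y = -2.077 × 3608/7.3 ≈ -1026.55.

-1026.55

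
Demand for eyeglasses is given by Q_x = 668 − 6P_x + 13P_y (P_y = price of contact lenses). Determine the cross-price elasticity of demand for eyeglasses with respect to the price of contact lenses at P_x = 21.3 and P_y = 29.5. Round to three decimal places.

0.415

At P_x = 21.3 and P_y = 29.5: Q_x = 923.7.
∂Q_x/∂P_y = 13.
ε = (∂Q_x/∂P_y)(P_y/Q_x) = 13 × (29.5/923.7) ≈ 0.415.
Since ε > 0, eyeglasses and contact lenses are substitutes.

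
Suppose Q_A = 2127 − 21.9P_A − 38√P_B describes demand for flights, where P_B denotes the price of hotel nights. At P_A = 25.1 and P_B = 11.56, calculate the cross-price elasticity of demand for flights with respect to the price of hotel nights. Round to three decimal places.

-0.045

At P_A = 25.1 and P_B = 11.56: Q_A = 1448.11.
∂Q_A/∂P_B = -38/(2√P_B) = -38/(2√11.56) = -5.5882.
ε = (∂Q_A/∂P_B)(P_B/Q_A) = -5.5882 × (11.56/1448.11) ≈ -0.045.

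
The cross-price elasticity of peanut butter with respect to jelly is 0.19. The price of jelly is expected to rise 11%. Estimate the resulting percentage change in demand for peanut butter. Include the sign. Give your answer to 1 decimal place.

2.1%

%ΔQ ≈ ε × %ΔP of jelly = 0.19 × (11%) = 2.1%.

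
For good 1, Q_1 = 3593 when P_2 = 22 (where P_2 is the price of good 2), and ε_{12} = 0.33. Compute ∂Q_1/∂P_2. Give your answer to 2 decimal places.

ε = (∂Q_1/∂P_2)·(P_2/Q_1) ⇒ ∂Q_1/∂P_2 = ε·Q_1/P_2 = 0.33 × 3593/22 ≈ 53.90.

53.90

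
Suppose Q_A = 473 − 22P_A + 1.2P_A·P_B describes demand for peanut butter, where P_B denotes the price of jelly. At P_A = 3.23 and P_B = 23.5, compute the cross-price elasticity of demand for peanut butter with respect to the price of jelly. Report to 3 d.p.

0.185

At P_A = 3.23 and P_B = 23.5: Q_A = 493.026.
∂Q_A/∂P_B = 1.2P_A = 1.2(3.23) = 3.8760.
ε = (∂Q_A/∂P_B)(P_B/Q_A) = 3.8760 × (23.5/493.026) ≈ 0.185.
ε > 0: substitutes.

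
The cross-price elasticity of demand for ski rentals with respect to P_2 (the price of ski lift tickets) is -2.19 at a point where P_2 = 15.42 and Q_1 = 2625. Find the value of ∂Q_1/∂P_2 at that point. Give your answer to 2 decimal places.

ε = (∂Q_1/∂P_2)·(P_2/Q_1) ⇒ ∂Q_1/∂P_2 = ε·Q_1/P_2 = -2.19 × 2625/15.42 ≈ -372.81.

-372.81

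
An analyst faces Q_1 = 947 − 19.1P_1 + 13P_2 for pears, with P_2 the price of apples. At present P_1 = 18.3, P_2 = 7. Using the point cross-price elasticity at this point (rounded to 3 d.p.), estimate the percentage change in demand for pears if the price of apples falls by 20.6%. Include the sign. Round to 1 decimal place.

At P_1 = 18.3, P_2 = 7: Q_1 = 688.47.
∂Q_1/∂P_2 = 13.
ε = (∂Q_1/∂P_2)(P_2/Q_1) = 13.0000 × 7/688.47 ≈ 0.132.
%ΔQ_1 ≈ ε × %ΔP_2 = 0.132 × (-20.6%) = -2.7%.

-2.7%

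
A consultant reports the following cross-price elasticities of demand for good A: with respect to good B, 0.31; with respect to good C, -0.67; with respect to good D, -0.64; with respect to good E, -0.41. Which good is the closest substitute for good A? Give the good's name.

Substitutes have ε > 0. Among the positive values, 0.31 (good B) is largest.

good B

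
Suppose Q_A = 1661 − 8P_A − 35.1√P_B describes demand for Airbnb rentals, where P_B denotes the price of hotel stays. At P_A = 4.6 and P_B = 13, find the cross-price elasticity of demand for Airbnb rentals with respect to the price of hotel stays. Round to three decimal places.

At P_A = 4.6 and P_B = 13: Q_A = 1497.645.
∂Q_A/∂P_B = -35.1/(2√P_B) = -35.1/(2√13) = -4.8675.
ε = (∂Q_A/∂P_B)(P_B/Q_A) = -4.8675 × (13/1497.645) ≈ -0.042.
ε < 0: complements.

-0.042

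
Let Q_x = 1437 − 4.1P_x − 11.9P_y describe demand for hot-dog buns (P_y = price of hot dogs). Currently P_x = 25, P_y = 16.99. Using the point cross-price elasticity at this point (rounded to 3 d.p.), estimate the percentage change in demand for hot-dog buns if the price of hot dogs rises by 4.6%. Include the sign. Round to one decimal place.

-0.8%

At P_x = 25, P_y = 16.99: Q_x = 1132.319.
∂Q_x/∂P_y = -11.9.
ε = (∂Q_x/∂P_y)(P_y/Q_x) = -11.9000 × 16.99/1132.319 ≈ -0.179.
%ΔQ_x ≈ ε × %ΔP_y = -0.179 × (4.6%) = -0.8%.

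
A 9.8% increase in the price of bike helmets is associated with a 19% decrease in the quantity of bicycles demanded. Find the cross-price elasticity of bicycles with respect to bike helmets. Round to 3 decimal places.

ε = (%ΔQ of bicycles) / (%ΔP of bike helmets) = (-19%) / (9.8%) ≈ -1.939.
Negative cross-price elasticity: complements.

-1.939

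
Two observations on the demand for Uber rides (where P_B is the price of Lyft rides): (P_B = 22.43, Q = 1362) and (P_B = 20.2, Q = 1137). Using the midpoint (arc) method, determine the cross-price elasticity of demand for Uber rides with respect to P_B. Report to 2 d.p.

ΔQ_A = 1137 − 1362 = -225; ΔP_B = 20.2 − 22.43 = -2.23.
Midpoints: Q̄_A = 1249.5, P̄_B = 21.31.
ε = (ΔQ_A/Q̄_A)/(ΔP_B/P̄_B) = (-225/1249.5)/(-2.23/21.31) ≈ 1.72.

1.72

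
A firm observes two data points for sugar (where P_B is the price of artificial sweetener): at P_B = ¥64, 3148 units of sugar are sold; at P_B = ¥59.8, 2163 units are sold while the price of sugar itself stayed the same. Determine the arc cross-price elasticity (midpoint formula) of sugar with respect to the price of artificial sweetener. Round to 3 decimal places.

5.467

ΔQ_A = 2163 − 3148 = -985; ΔP_B = 59.8 − 64 = -4.2.
Midpoints: Q̄_A = 2655.5, P̄_B = 61.90.
ε = (ΔQ_A/Q̄_A)/(ΔP_B/P̄_B) = (-985/2655.5)/(-4.2/61.90) ≈ 5.467.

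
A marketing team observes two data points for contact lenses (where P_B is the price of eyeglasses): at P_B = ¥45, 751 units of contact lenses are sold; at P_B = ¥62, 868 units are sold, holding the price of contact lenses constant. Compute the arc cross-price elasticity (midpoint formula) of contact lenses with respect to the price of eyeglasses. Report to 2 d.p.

ΔQ_A = 868 − 751 = 117; ΔP_B = 62 − 45 = 17.
Midpoints: Q̄_A = 809.5, P̄_B = 53.50.
ε = (ΔQ_A/Q̄_A)/(ΔP_B/P̄_B) = (117/809.5)/(17/53.50) ≈ 0.45.

0.45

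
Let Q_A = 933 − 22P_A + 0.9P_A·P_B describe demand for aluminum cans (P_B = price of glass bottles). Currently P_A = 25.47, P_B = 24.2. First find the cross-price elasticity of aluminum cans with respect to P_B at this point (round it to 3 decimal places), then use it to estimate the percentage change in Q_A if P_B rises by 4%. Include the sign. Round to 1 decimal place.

At P_A = 25.47, P_B = 24.2: Q_A = 927.397.
∂Q_A/∂P_B = 0.9P_A = 22.9230.
ε = (∂Q_A/∂P_B)(P_B/Q_A) = 22.9230 × 24.2/927.397 ≈ 0.598.
%ΔQ_A ≈ ε × %ΔP_B = 0.598 × (4%) = 2.4%.

2.4%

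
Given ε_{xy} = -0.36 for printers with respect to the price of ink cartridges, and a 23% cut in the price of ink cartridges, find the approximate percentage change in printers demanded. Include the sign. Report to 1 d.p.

8.3%

%ΔQ ≈ ε × %ΔP of ink cartridges = -0.36 × (-23%) = 8.3%.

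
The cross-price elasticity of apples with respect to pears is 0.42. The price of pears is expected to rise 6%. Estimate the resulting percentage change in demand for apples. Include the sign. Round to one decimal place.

2.5%

%ΔQ ≈ ε × %ΔP of pears = 0.42 × (6%) = 2.5%.
Demand for apples rises by about 2.5%.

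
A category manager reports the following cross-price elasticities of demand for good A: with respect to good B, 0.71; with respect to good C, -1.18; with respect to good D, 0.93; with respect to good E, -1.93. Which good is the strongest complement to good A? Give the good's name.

good E

Complements have ε < 0. The most negative value is -1.93 (good E).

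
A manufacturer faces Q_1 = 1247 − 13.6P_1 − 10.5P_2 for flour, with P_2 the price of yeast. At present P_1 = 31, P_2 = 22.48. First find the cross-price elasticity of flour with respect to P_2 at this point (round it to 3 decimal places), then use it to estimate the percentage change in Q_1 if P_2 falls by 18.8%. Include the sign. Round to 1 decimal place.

7.5%

At P_1 = 31, P_2 = 22.48: Q_1 = 589.36.
∂Q_1/∂P_2 = -10.5.
ε = (∂Q_1/∂P_2)(P_2/Q_1) = -10.5000 × 22.48/589.36 ≈ -0.401.
%ΔQ_1 ≈ ε × %ΔP_2 = -0.401 × (-18.8%) = 7.5%.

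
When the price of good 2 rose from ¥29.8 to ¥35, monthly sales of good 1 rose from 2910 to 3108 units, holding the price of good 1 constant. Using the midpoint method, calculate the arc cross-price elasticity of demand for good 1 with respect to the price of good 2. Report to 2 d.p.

0.41

ΔQ_1 = 3108 − 2910 = 198; ΔP_2 = 35 − 29.8 = 5.2.
Midpoints: Q̄_1 = 3009.0, P̄_2 = 32.40.
ε = (ΔQ_1/Q̄_1)/(ΔP_2/P̄_2) = (198/3009.0)/(5.2/32.40) ≈ 0.41.
ε > 0: good 1 and good 2 are substitutes.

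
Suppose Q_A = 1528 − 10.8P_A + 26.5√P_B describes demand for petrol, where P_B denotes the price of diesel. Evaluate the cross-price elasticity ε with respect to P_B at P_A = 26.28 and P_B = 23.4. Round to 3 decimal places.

0.047

At P_A = 26.28 and P_B = 23.4: Q_A = 1372.366.
∂Q_A/∂P_B = 26.5/(2√P_B) = 26.5/(2√23.4) = 2.7391.
ε = (∂Q_A/∂P_B)(P_B/Q_A) = 2.7391 × (23.4/1372.366) ≈ 0.047.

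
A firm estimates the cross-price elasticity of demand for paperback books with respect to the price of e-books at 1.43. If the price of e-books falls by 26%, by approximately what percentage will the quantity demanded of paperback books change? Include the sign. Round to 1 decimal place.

%ΔQ ≈ ε × %ΔP of e-books = 1.43 × (-26%) = -37.2%.
Demand for paperback books falls by about 37.2%.

-37.2%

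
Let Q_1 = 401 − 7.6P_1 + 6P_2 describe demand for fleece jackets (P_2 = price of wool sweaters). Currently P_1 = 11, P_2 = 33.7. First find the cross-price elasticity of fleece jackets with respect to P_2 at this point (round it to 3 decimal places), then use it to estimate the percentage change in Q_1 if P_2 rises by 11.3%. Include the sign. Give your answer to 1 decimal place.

4.4%

At P_1 = 11, P_2 = 33.7: Q_1 = 519.6.
∂Q_1/∂P_2 = 6.
ε = (∂Q_1/∂P_2)(P_2/Q_1) = 6.0000 × 33.7/519.6 ≈ 0.389.
%ΔQ_1 ≈ ε × %ΔP_2 = 0.389 × (11.3%) = 4.4%.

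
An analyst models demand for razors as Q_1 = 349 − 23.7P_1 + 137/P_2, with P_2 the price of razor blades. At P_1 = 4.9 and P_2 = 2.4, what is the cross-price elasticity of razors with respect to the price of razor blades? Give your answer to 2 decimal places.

At P_1 = 4.9 and P_2 = 2.4: Q_1 = 289.953.
∂Q_1/∂P_2 = −137/P_2² = -23.7847.
ε = (∂Q_1/∂P_2)(P_2/Q_1) = -23.7847 × (2.4/289.953) ≈ -0.20.

-0.20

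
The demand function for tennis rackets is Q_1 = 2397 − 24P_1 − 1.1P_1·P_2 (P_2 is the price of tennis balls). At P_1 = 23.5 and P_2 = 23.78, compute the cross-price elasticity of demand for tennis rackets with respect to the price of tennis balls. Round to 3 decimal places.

At P_1 = 23.5 and P_2 = 23.78: Q_1 = 1218.287.
∂Q_1/∂P_2 = -1.1P_1 = -1.1(23.5) = -25.8500.
ε = (∂Q_1/∂P_2)(P_2/Q_1) = -25.8500 × (23.78/1218.287) ≈ -0.505.
ε < 0: complements.

-0.505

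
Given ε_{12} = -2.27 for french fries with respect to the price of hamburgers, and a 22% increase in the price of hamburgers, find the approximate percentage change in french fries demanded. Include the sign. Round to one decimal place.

%ΔQ ≈ ε × %ΔP of hamburgers = -2.27 × (22%) = -49.9%.

-49.9%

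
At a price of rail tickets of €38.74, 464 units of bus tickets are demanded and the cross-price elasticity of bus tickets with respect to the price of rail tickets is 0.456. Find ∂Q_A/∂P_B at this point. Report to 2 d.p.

ε = (∂Q_A/∂P_B)·(P_B/Q_A) ⇒ ∂Q_A/∂P_B = ε·Q_A/P_B = 0.456 × 464/38.74 ≈ 5.46.

5.46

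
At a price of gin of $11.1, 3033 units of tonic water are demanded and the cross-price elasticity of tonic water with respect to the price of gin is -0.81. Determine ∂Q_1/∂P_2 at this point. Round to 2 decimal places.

ε = (∂Q_1/∂P_2)·(P_2/Q_1) ⇒ ∂Q_1/∂P_2 = ε·Q_1/P_2 = -0.81 × 3033/11.1 ≈ -221.33.

-221.33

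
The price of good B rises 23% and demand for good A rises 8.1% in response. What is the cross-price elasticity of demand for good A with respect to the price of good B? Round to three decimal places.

0.352

ε = (%ΔQ of good A) / (%ΔP of good B) = (8.1%) / (23%) ≈ 0.352.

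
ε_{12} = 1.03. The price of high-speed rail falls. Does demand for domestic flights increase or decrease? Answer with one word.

ε > 0 and the price of high-speed rail falls, so the quantity of domestic flights moves in the same direction: it decreases.

decrease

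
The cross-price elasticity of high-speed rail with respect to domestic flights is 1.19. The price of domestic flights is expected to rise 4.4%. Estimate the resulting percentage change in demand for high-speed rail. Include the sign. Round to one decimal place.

%ΔQ ≈ ε × %ΔP of domestic flights = 1.19 × (4.4%) = 5.2%.

5.2%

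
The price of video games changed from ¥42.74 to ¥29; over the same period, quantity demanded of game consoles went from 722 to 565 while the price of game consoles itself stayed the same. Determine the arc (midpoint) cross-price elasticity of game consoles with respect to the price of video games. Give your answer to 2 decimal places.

0.64

ΔQ_A = 565 − 722 = -157; ΔP_B = 29 − 42.74 = -13.74.
Midpoints: Q̄_A = 643.5, P̄_B = 35.87.
ε = (ΔQ_A/Q̄_A)/(ΔP_B/P̄_B) = (-157/643.5)/(-13.74/35.87) ≈ 0.64.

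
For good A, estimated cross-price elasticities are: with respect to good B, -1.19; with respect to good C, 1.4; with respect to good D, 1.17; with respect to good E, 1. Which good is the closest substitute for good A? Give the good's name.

Substitutes have ε > 0. Among the positive values, 1.4 (good C) is largest.

good C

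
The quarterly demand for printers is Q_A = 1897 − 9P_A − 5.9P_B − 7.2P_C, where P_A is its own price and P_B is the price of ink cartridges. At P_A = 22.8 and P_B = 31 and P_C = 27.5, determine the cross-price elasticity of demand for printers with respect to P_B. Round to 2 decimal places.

-0.14

At P_A = 22.8 and P_B = 31 and P_C = 27.5: Q_A = 1310.9.
∂Q_A/∂P_B = -5.9.
ε = (∂Q_A/∂P_B)(P_B/Q_A) = -5.9 × (31/1310.9) ≈ -0.14.
Since ε < 0, printers and ink cartridges are complements.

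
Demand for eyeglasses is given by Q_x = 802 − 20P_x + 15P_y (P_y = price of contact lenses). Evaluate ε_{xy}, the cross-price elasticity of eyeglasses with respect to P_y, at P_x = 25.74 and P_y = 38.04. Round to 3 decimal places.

0.665

At P_x = 25.74 and P_y = 38.04: Q_x = 857.8.
∂Q_x/∂P_y = 15.
ε = (∂Q_x/∂P_y)(P_y/Q_x) = 15 × (38.04/857.8) ≈ 0.665.
Since ε > 0, eyeglasses and contact lenses are substitutes.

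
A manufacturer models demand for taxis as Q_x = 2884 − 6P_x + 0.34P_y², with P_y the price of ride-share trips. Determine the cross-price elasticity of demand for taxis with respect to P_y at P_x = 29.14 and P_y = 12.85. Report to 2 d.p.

At P_x = 29.14 and P_y = 12.85: Q_x = 2765.302.
∂Q_x/∂P_y = 0.68P_y = 0.68(12.85) = 8.7380.
ε = (∂Q_x/∂P_y)(P_y/Q_x) = 8.7380 × (12.85/2765.302) ≈ 0.04.

0.04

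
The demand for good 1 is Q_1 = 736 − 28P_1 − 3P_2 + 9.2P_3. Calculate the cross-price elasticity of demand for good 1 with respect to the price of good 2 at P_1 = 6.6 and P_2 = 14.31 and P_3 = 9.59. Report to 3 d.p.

-0.072

At P_1 = 6.6 and P_2 = 14.31 and P_3 = 9.59: Q_1 = 596.498.
∂Q_1/∂P_2 = -3.
ε = (∂Q_1/∂P_2)(P_2/Q_1) = -3 × (14.31/596.498) ≈ -0.072.
Since ε < 0, good 1 and good 2 are complements.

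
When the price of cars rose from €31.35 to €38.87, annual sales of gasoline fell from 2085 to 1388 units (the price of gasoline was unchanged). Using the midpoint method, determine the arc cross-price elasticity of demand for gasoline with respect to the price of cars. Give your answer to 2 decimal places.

-1.87

ΔQ_A = 1388 − 2085 = -697; ΔP_B = 38.87 − 31.35 = 7.52.
Midpoints: Q̄_A = 1736.5, P̄_B = 35.11.
ε = (ΔQ_A/Q̄_A)/(ΔP_B/P̄_B) = (-697/1736.5)/(7.52/35.11) ≈ -1.87.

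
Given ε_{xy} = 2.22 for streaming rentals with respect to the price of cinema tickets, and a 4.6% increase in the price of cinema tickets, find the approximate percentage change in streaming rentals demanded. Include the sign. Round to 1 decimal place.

10.2%

%ΔQ ≈ ε × %ΔP of cinema tickets = 2.22 × (4.6%) = 10.2%.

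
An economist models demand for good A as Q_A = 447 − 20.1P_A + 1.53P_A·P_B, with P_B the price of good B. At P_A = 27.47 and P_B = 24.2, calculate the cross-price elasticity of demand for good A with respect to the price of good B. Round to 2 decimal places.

1.12

At P_A = 27.47 and P_B = 24.2: Q_A = 911.957.
∂Q_A/∂P_B = 1.53P_A = 1.53(27.47) = 42.0291.
ε = (∂Q_A/∂P_B)(P_B/Q_A) = 42.0291 × (24.2/911.957) ≈ 1.12.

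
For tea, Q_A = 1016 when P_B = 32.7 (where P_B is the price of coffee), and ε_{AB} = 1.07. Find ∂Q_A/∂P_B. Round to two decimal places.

33.25

ε = (∂Q_A/∂P_B)·(P_B/Q_A) ⇒ ∂Q_A/∂P_B = ε·Q_A/P_B = 1.07 × 1016/32.7 ≈ 33.25.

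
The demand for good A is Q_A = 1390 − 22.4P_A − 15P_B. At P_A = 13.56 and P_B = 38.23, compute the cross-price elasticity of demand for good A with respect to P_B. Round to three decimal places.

At P_A = 13.56 and P_B = 38.23: Q_A = 512.806.
∂Q_A/∂P_B = -15.
ε = (∂Q_A/∂P_B)(P_B/Q_A) = -15 × (38.23/512.806) ≈ -1.118.
Since ε < 0, good A and good B are complements.

-1.118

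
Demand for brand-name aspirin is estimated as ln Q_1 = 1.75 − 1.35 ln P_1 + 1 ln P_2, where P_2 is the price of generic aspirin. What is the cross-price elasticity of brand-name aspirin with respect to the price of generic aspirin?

In a log-linear (constant-elasticity) demand function, the coefficient on ln P_2 is the cross-price elasticity.
ε = 1.00. Positive, so brand-name aspirin and generic aspirin are substitutes.

1.00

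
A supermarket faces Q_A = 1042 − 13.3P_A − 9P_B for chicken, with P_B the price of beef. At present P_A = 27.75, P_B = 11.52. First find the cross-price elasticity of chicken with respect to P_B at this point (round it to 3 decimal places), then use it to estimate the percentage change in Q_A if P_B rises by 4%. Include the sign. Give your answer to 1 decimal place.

At P_A = 27.75, P_B = 11.52: Q_A = 569.245.
∂Q_A/∂P_B = -9.
ε = (∂Q_A/∂P_B)(P_B/Q_A) = -9.0000 × 11.52/569.245 ≈ -0.182.
%ΔQ_A ≈ ε × %ΔP_B = -0.182 × (4%) = -0.7%.

-0.7%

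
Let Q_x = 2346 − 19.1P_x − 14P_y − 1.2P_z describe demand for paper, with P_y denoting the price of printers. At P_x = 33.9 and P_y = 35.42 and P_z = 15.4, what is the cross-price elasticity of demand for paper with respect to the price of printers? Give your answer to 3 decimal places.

-0.419

At P_x = 33.9 and P_y = 35.42 and P_z = 15.4: Q_x = 1184.15.
∂Q_x/∂P_y = -14.
ε = (∂Q_x/∂P_y)(P_y/Q_x) = -14 × (35.42/1184.15) ≈ -0.419.
Since ε < 0, paper and printers are complements.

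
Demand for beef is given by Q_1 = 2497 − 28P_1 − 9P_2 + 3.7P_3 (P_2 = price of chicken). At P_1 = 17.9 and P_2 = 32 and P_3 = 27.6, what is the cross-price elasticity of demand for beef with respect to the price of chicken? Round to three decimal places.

-0.159

At P_1 = 17.9 and P_2 = 32 and P_3 = 27.6: Q_1 = 1809.92.
∂Q_1/∂P_2 = -9.
ε = (∂Q_1/∂P_2)(P_2/Q_1) = -9 × (32/1809.92) ≈ -0.159.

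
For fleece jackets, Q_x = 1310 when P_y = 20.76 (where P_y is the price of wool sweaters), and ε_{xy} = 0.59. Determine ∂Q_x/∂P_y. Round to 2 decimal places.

ε = (∂Q_x/∂P_y)·(P_y/Q_x) ⇒ ∂Q_x/∂P_y = ε·Q_x/P_y = 0.59 × 1310/20.76 ≈ 37.23.

37.23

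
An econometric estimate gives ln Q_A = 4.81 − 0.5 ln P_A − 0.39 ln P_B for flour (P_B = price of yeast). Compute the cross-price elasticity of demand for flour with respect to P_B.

-0.39

In a log-linear (constant-elasticity) demand function, the coefficient on ln P_B is the cross-price elasticity.
ε = -0.39. Negative, so flour and yeast are complements.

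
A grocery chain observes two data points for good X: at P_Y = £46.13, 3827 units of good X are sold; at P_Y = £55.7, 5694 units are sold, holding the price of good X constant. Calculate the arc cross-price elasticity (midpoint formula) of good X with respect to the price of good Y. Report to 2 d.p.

2.09

ΔQ_X = 5694 − 3827 = 1867; ΔP_Y = 55.7 − 46.13 = 9.57.
Midpoints: Q̄_X = 4760.5, P̄_Y = 50.92.
ε = (ΔQ_X/Q̄_X)/(ΔP_Y/P̄_Y) = (1867/4760.5)/(9.57/50.92) ≈ 2.09.
ε > 0: good X and good Y are substitutes.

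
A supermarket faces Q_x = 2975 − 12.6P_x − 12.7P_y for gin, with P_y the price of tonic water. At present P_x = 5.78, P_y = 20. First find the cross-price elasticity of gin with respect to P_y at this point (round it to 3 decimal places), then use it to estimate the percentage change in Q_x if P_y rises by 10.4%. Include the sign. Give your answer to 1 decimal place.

At P_x = 5.78, P_y = 20: Q_x = 2648.172.
∂Q_x/∂P_y = -12.7.
ε = (∂Q_x/∂P_y)(P_y/Q_x) = -12.7000 × 20/2648.172 ≈ -0.096.
%ΔQ_x ≈ ε × %ΔP_y = -0.096 × (10.4%) = -1.0%.

-1.0%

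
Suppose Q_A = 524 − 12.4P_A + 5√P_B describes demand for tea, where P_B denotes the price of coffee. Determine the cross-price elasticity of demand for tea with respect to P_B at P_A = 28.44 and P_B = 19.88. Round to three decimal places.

At P_A = 28.44 and P_B = 19.88: Q_A = 193.637.
∂Q_A/∂P_B = 5/(2√P_B) = 5/(2√19.88) = 0.5607.
ε = (∂Q_A/∂P_B)(P_B/Q_A) = 0.5607 × (19.88/193.637) ≈ 0.058.

0.058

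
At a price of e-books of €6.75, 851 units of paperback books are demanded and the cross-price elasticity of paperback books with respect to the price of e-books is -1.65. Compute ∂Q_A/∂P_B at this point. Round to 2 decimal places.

ε = (∂Q_A/∂P_B)·(P_B/Q_A) ⇒ ∂Q_A/∂P_B = ε·Q_A/P_B = -1.65 × 851/6.75 ≈ -208.02.

-208.02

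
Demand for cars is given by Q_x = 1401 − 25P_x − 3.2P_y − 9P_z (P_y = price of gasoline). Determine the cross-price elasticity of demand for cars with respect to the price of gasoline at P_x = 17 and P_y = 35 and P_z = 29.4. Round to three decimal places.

-0.187

At P_x = 17 and P_y = 35 and P_z = 29.4: Q_x = 599.4.
∂Q_x/∂P_y = -3.2.
ε = (∂Q_x/∂P_y)(P_y/Q_x) = -3.2 × (35/599.4) ≈ -0.187.
Since ε < 0, cars and gasoline are complements.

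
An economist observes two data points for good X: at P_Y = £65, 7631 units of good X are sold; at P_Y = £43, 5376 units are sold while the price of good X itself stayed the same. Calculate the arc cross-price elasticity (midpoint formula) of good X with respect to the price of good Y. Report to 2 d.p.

0.85

ΔQ_X = 5376 − 7631 = -2255; ΔP_Y = 43 − 65 = -22.
Midpoints: Q̄_X = 6503.5, P̄_Y = 54.00.
ε = (ΔQ_X/Q̄_X)/(ΔP_Y/P̄_Y) = (-2255/6503.5)/(-22/54.00) ≈ 0.85.
ε > 0: good X and good Y are substitutes.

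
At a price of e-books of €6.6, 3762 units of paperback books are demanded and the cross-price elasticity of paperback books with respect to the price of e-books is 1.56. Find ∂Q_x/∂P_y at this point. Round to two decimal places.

889.20

ε = (∂Q_x/∂P_y)·(P_y/Q_x) ⇒ ∂Q_x/∂P_y = ε·Q_x/P_y = 1.56 × 3762/6.6 ≈ 889.20.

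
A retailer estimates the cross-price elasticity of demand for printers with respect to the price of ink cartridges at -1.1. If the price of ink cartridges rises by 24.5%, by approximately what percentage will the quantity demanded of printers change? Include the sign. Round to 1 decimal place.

-27.0%

%ΔQ ≈ ε × %ΔP of ink cartridges = -1.1 × (24.5%) = -27.0%.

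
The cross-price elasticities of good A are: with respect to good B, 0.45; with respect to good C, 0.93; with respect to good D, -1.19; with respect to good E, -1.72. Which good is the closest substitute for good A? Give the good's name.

Substitutes have ε > 0. Among the positive values, 0.93 (good C) is largest.

good C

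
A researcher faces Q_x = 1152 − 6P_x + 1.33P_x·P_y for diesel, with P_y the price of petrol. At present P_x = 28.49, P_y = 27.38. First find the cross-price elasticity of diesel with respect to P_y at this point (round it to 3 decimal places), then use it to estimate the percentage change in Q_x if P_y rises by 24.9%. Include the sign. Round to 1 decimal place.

12.8%

At P_x = 28.49, P_y = 27.38: Q_x = 2018.535.
∂Q_x/∂P_y = 1.33P_x = 37.8917.
ε = (∂Q_x/∂P_y)(P_y/Q_x) = 37.8917 × 27.38/2018.535 ≈ 0.514.
%ΔQ_x ≈ ε × %ΔP_y = 0.514 × (24.9%) = 12.8%.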